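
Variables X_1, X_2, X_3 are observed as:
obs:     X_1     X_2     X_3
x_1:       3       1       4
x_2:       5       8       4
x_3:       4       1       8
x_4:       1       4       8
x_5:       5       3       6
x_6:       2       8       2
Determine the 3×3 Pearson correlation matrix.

Step 1 — column means:
  mean(X_1) = (3 + 5 + 4 + 1 + 5 + 2) / 6 = 20/6 = 3.3333
  mean(X_2) = (1 + 8 + 1 + 4 + 3 + 8) / 6 = 25/6 = 4.1667
  mean(X_3) = (4 + 4 + 8 + 8 + 6 + 2) / 6 = 32/6 = 5.3333

Step 2 — sample variances and covariances s[i,j] = (1/(n-1)) · Σ_k (x_{k,i} - mean_i) · (x_{k,j} - mean_j), with n-1 = 5:
  s[X_1,X_1] = ((-0.3333)·(-0.3333) + (1.6667)·(1.6667) + (0.6667)·(0.6667) + (-2.3333)·(-2.3333) + (1.6667)·(1.6667) + (-1.3333)·(-1.3333)) / 5 = 13.3333/5 = 2.6667
  s[X_1,X_2] = ((-0.3333)·(-3.1667) + (1.6667)·(3.8333) + (0.6667)·(-3.1667) + (-2.3333)·(-0.1667) + (1.6667)·(-1.1667) + (-1.3333)·(3.8333)) / 5 = -1.3333/5 = -0.2667
  s[X_1,X_3] = ((-0.3333)·(-1.3333) + (1.6667)·(-1.3333) + (0.6667)·(2.6667) + (-2.3333)·(2.6667) + (1.6667)·(0.6667) + (-1.3333)·(-3.3333)) / 5 = -0.6667/5 = -0.1333
  s[X_2,X_2] = ((-3.1667)·(-3.1667) + (3.8333)·(3.8333) + (-3.1667)·(-3.1667) + (-0.1667)·(-0.1667) + (-1.1667)·(-1.1667) + (3.8333)·(3.8333)) / 5 = 50.8333/5 = 10.1667
  s[X_2,X_3] = ((-3.1667)·(-1.3333) + (3.8333)·(-1.3333) + (-3.1667)·(2.6667) + (-0.1667)·(2.6667) + (-1.1667)·(0.6667) + (3.8333)·(-3.3333)) / 5 = -23.3333/5 = -4.6667
  s[X_3,X_3] = ((-1.3333)·(-1.3333) + (-1.3333)·(-1.3333) + (2.6667)·(2.6667) + (2.6667)·(2.6667) + (0.6667)·(0.6667) + (-3.3333)·(-3.3333)) / 5 = 29.3333/5 = 5.8667
  Sample standard deviations s_i = √(s[i,i]):
  s(X_1) = √(2.6667) = 1.633
  s(X_2) = √(10.1667) = 3.1885
  s(X_3) = √(5.8667) = 2.4221

Step 3 — r_{ij} = s_{ij} / (s_i · s_j):
  r[X_1,X_1] = 1 (diagonal).
  r[X_1,X_2] = -0.2667 / (1.633 · 3.1885) = -0.2667 / 5.2068 = -0.0512
  r[X_1,X_3] = -0.1333 / (1.633 · 2.4221) = -0.1333 / 3.9553 = -0.0337
  r[X_2,X_2] = 1 (diagonal).
  r[X_2,X_3] = -4.6667 / (3.1885 · 2.4221) = -4.6667 / 7.723 = -0.6043
  r[X_3,X_3] = 1 (diagonal).

R is symmetric with unit diagonal. Assembling:

R = [[1, -0.0512, -0.0337],
 [-0.0512, 1, -0.6043],
 [-0.0337, -0.6043, 1]]


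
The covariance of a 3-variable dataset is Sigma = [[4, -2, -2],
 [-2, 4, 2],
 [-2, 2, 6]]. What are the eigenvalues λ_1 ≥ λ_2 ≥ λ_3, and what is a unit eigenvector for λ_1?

Step 1 — characteristic polynomial p(λ) = det(λI - Sigma) = λ³ - tr·λ² + c_1·λ - det, where tr = trace, c_1 = sum of the principal 2×2 minors, det = det(Sigma):
  tr = 4 + 4 + 6 = 14,
  c_1 = (4·4 - (-2)²) + (4·6 - (-2)²) + (4·6 - (2)²) = 12 + 20 + 20 = 52,
  det = 4·(4·6 - (2)²) - (-2)·((-2)·6 - (2)·(-2)) + (-2)·((-2)·(2) - 4·(-2)) = 4·(20) - (-2)·(-8) + (-2)·(4) = 56.
  So p(λ) = λ³ - 14λ² + 52λ - 56.
Step 2 — look for an integer root (rational root theorem: any rational root is an integer divisor of 56). Testing λ = 2:
  p(2) = 8 - 56 + 104 - 56 = 0  ✓
  Dividing out (λ - 2): p(λ) = (λ - 2)(λ² - 12λ + 28).
Step 3 — remaining eigenvalues from the quadratic λ² - 12λ + 28 = 0:
  Δ = 12² - 4·28 = 144 - 112 = 32,  λ = (12 ± √32)/2 = (12 ± 5.6569)/2 ≈ 8.8284 or 3.1716.
  Sorted: λ_1 = 8.8284,  λ_2 = 3.1716,  λ_3 = 2  (check: sum = 14 = tr ✓).

Step 4 — unit eigenvector for λ_1 ≈ 8.8284: v spans the null space of (Sigma - λ_1 I), whose rows are
  r_1 = (-4.8284, -2, -2),  r_2 = (-2, -4.8284, 2),  r_3 = (-2, 2, -2.8284).
  v is orthogonal to every row, so take v ∝ r_1 × r_2 = ((-2)·(2) - (-2)·(-4.8284), (-2)·(-2) - (-4.8284)·(2), (-4.8284)·(-4.8284) - (-2)·(-2)) ≈ (-13.6569, 13.6569, 19.3137).
  Rescale (multiply by -1 so the first nonzero entry is positive): u = (13.6569, -13.6569, -19.3137).
  ||u|| = √((13.6569)² + (-13.6569)² + (-19.3137)²) = √(746.0387) ≈ 27.3137,  v_1 = u/||u|| ≈ (0.5, -0.5, -0.7071) (||v_1|| = 1).

λ_1 = 8.8284,  λ_2 = 3.1716,  λ_3 = 2;  v_1 ≈ (0.5, -0.5, -0.7071)


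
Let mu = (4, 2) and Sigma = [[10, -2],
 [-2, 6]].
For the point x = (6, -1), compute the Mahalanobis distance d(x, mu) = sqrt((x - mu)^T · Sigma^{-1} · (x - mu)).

Step 1 — centre the observation: (x - mu) = (2, -3).

Step 2 — invert Sigma. det(Sigma) = 10·6 - (-2)² = 56.
  Sigma^{-1} = (1/det) · [[d, -b], [-b, a]] = [[0.1071, 0.0357],
 [0.0357, 0.1786]].

Step 3 — form the quadratic (x - mu)^T · Sigma^{-1} · (x - mu):
  Sigma^{-1} · (x - mu) = (0.1071, -0.4643).
  (x - mu)^T · [Sigma^{-1} · (x - mu)] = (2)·(0.1071) + (-3)·(-0.4643) = 1.6071.

Step 4 — take square root: d = √(1.6071) ≈ 1.2677.

d(x, mu) = √(1.6071) ≈ 1.2677


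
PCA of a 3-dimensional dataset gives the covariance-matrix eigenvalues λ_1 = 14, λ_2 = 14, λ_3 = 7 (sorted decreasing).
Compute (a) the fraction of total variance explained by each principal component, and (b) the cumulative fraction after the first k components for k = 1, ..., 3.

Step 1 — total variance = trace(Sigma) = Σ λ_i = 14 + 14 + 7 = 35.

Step 2 — fraction explained by component i = λ_i / Σ λ:
  PC1: 14/35 = 0.4
  PC2: 14/35 = 0.4
  PC3: 7/35 = 0.2

Step 3 — cumulative fraction after k components = (λ_1 + ... + λ_k) / Σ λ:
  k = 1: 14/35 = 0.4
  k = 2: (14 + 14)/35 = 28/35 = 0.8
  k = 3: (14 + 14 + 7)/35 = 35/35 = 1

Summary (fraction, with percent):

explained: PC1 0.4 (40%), PC2 0.4 (40%), PC3 0.2 (20%);  cumulative: 0.4, 0.8, 1


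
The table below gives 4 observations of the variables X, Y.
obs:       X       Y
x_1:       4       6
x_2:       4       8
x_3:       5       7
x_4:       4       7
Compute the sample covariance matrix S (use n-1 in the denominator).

Step 1 — column means:
  mean(X) = (4 + 4 + 5 + 4) / 4 = 17/4 = 4.25
  mean(Y) = (6 + 8 + 7 + 7) / 4 = 28/4 = 7

Step 2 — sample covariance S[i,j] = (1/(n-1)) · Σ_k (x_{k,i} - mean_i) · (x_{k,j} - mean_j), with n-1 = 3.
  S[X,X] = ((-0.25)·(-0.25) + (-0.25)·(-0.25) + (0.75)·(0.75) + (-0.25)·(-0.25)) / 3 = 0.75/3 = 0.25
  S[X,Y] = ((-0.25)·(-1) + (-0.25)·(1) + (0.75)·(0) + (-0.25)·(0)) / 3 = 0/3 = 0
  S[Y,Y] = ((-1)·(-1) + (1)·(1) + (0)·(0) + (0)·(0)) / 3 = 2/3 = 0.6667

S is symmetric (S[j,i] = S[i,j]). Assembling:

S = [[0.25, 0],
 [0, 0.6667]]


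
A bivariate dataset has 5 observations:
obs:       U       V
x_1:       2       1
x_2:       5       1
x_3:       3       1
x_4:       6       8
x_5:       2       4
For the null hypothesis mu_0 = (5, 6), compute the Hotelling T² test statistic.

Step 1 — sample mean vector:
  mean(U) = (2 + 5 + 3 + 6 + 2) / 5 = 18/5 = 3.6
  mean(V) = (1 + 1 + 1 + 8 + 4) / 5 = 15/5 = 3
  x̄ = (3.6, 3),  deviation x̄ - mu_0 = (3.6, 3) - (5, 6) = (-1.4, -3).

Step 2 — sample covariance matrix, S[i,j] = (1/(n-1)) · Σ_k (x_{k,i} - mean_i) · (x_{k,j} - mean_j), divisor n-1 = 4:
  S[U,U] = ((-1.6)·(-1.6) + (1.4)·(1.4) + (-0.6)·(-0.6) + (2.4)·(2.4) + (-1.6)·(-1.6)) / 4 = 13.2/4 = 3.3
  S[U,V] = ((-1.6)·(-2) + (1.4)·(-2) + (-0.6)·(-2) + (2.4)·(5) + (-1.6)·(1)) / 4 = 12/4 = 3
  S[V,V] = ((-2)·(-2) + (-2)·(-2) + (-2)·(-2) + (5)·(5) + (1)·(1)) / 4 = 38/4 = 9.5
  S = [[3.3, 3],
 [3, 9.5]].

Step 3 — invert S. det(S) = 3.3·9.5 - (3)² = 22.35.
  S^{-1} = (1/det) · [[d, -b], [-b, a]] = [[0.4251, -0.1342],
 [-0.1342, 0.1477]].

Step 4 — quadratic form (x̄ - mu_0)^T · S^{-1} · (x̄ - mu_0):
  S^{-1} · (x̄ - mu_0) = (-0.1924, -0.255),
  (x̄ - mu_0)^T · [...] = (-1.4)·(-0.1924) + (-3)·(-0.255) = 1.0345.

Step 5 — scale by n: T² = 5 · 1.0345 = 5.1723.

T² ≈ 5.1723


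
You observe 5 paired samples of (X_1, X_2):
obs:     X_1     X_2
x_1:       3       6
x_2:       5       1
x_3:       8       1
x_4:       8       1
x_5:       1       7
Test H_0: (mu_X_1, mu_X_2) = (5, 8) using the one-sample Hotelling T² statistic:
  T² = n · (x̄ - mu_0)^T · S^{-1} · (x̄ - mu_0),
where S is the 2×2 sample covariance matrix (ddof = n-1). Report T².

Step 1 — sample mean vector:
  mean(X_1) = (3 + 5 + 8 + 8 + 1) / 5 = 25/5 = 5
  mean(X_2) = (6 + 1 + 1 + 1 + 7) / 5 = 16/5 = 3.2
  x̄ = (5, 3.2),  deviation x̄ - mu_0 = (5, 3.2) - (5, 8) = (0, -4.8).

Step 2 — sample covariance matrix, S[i,j] = (1/(n-1)) · Σ_k (x_{k,i} - mean_i) · (x_{k,j} - mean_j), divisor n-1 = 4:
  S[X_1,X_1] = ((-2)·(-2) + (0)·(0) + (3)·(3) + (3)·(3) + (-4)·(-4)) / 4 = 38/4 = 9.5
  S[X_1,X_2] = ((-2)·(2.8) + (0)·(-2.2) + (3)·(-2.2) + (3)·(-2.2) + (-4)·(3.8)) / 4 = -34/4 = -8.5
  S[X_2,X_2] = ((2.8)·(2.8) + (-2.2)·(-2.2) + (-2.2)·(-2.2) + (-2.2)·(-2.2) + (3.8)·(3.8)) / 4 = 36.8/4 = 9.2
  S = [[9.5, -8.5],
 [-8.5, 9.2]].

Step 3 — invert S. det(S) = 9.5·9.2 - (-8.5)² = 15.15.
  S^{-1} = (1/det) · [[d, -b], [-b, a]] = [[0.6073, 0.5611],
 [0.5611, 0.6271]].

Step 4 — quadratic form (x̄ - mu_0)^T · S^{-1} · (x̄ - mu_0):
  S^{-1} · (x̄ - mu_0) = (-2.6931, -3.0099),
  (x̄ - mu_0)^T · [...] = (0)·(-2.6931) + (-4.8)·(-3.0099) = 14.4475.

Step 5 — scale by n: T² = 5 · 14.4475 = 72.2376.

T² ≈ 72.2376


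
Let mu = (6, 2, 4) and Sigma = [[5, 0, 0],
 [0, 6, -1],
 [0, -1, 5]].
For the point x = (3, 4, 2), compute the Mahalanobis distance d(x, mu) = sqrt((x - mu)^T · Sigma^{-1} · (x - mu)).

Step 1 — centre the observation: (x - mu) = (-3, 2, -2).

Step 2 — invert Sigma (cofactor / det for 3×3, or solve directly):
  Sigma^{-1} = [[0.2, 0, 0],
 [0, 0.1724, 0.0345],
 [0, 0.0345, 0.2069]].

Step 3 — form the quadratic (x - mu)^T · Sigma^{-1} · (x - mu):
  Sigma^{-1} · (x - mu) = (-0.6, 0.2759, -0.3448).
  (x - mu)^T · [Sigma^{-1} · (x - mu)] = (-3)·(-0.6) + (2)·(0.2759) + (-2)·(-0.3448) = 3.0414.

Step 4 — take square root: d = √(3.0414) ≈ 1.744.

d(x, mu) = √(3.0414) ≈ 1.744


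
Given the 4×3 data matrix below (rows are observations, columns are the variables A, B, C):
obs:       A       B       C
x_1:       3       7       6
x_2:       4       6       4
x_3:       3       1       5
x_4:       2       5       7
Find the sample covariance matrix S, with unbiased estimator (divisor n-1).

Step 1 — column means:
  mean(A) = (3 + 4 + 3 + 2) / 4 = 12/4 = 3
  mean(B) = (7 + 6 + 1 + 5) / 4 = 19/4 = 4.75
  mean(C) = (6 + 4 + 5 + 7) / 4 = 22/4 = 5.5

Step 2 — sample covariance S[i,j] = (1/(n-1)) · Σ_k (x_{k,i} - mean_i) · (x_{k,j} - mean_j), with n-1 = 3.
  S[A,A] = ((0)·(0) + (1)·(1) + (0)·(0) + (-1)·(-1)) / 3 = 2/3 = 0.6667
  S[A,B] = ((0)·(2.25) + (1)·(1.25) + (0)·(-3.75) + (-1)·(0.25)) / 3 = 1/3 = 0.3333
  S[A,C] = ((0)·(0.5) + (1)·(-1.5) + (0)·(-0.5) + (-1)·(1.5)) / 3 = -3/3 = -1
  S[B,B] = ((2.25)·(2.25) + (1.25)·(1.25) + (-3.75)·(-3.75) + (0.25)·(0.25)) / 3 = 20.75/3 = 6.9167
  S[B,C] = ((2.25)·(0.5) + (1.25)·(-1.5) + (-3.75)·(-0.5) + (0.25)·(1.5)) / 3 = 1.5/3 = 0.5
  S[C,C] = ((0.5)·(0.5) + (-1.5)·(-1.5) + (-0.5)·(-0.5) + (1.5)·(1.5)) / 3 = 5/3 = 1.6667

S is symmetric (S[j,i] = S[i,j]). Assembling:

S = [[0.6667, 0.3333, -1],
 [0.3333, 6.9167, 0.5],
 [-1, 0.5, 1.6667]]


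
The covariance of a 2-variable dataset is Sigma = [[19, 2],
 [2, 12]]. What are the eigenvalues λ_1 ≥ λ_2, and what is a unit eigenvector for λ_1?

Step 1 — characteristic polynomial of 2×2 Sigma:
  det(Sigma - λI) = λ² - trace · λ + det = 0.
  trace = 19 + 12 = 31, det = 19·12 - (2)² = 224.
Step 2 — discriminant:
  Δ = trace² - 4·det = 961 - 896 = 65.
Step 3 — eigenvalues:
  λ = (trace ± √Δ)/2 = (31 ± 8.0623)/2,
  λ_1 = 19.5311,  λ_2 = 11.4689.

Step 4 — unit eigenvector for λ_1: solve (Sigma - λ_1 I)v = 0. First row:
  (19 - 19.5311)·v_x + (2)·v_y = 0, i.e. (-0.5311)·v_x + (2)·v_y = 0,
  so v ∝ (b, λ_1 - a) = (2, 0.5311) = u.
  ||u|| = √((2)² + (0.5311)²) = √(4.2821) ≈ 2.0693,
  v_1 = u/||u|| ≈ (0.9665, 0.2567) (||v_1|| = 1).

λ_1 = 19.5311,  λ_2 = 11.4689;  v_1 ≈ (0.9665, 0.2567)


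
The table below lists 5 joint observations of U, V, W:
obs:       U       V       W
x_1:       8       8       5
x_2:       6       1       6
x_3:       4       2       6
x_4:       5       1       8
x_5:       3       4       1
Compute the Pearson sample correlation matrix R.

Step 1 — column means:
  mean(U) = (8 + 6 + 4 + 5 + 3) / 5 = 26/5 = 5.2
  mean(V) = (8 + 1 + 2 + 1 + 4) / 5 = 16/5 = 3.2
  mean(W) = (5 + 6 + 6 + 8 + 1) / 5 = 26/5 = 5.2

Step 2 — sample variances and covariances s[i,j] = (1/(n-1)) · Σ_k (x_{k,i} - mean_i) · (x_{k,j} - mean_j), with n-1 = 4:
  s[U,U] = ((2.8)·(2.8) + (0.8)·(0.8) + (-1.2)·(-1.2) + (-0.2)·(-0.2) + (-2.2)·(-2.2)) / 4 = 14.8/4 = 3.7
  s[U,V] = ((2.8)·(4.8) + (0.8)·(-2.2) + (-1.2)·(-1.2) + (-0.2)·(-2.2) + (-2.2)·(0.8)) / 4 = 11.8/4 = 2.95
  s[U,W] = ((2.8)·(-0.2) + (0.8)·(0.8) + (-1.2)·(0.8) + (-0.2)·(2.8) + (-2.2)·(-4.2)) / 4 = 7.8/4 = 1.95
  s[V,V] = ((4.8)·(4.8) + (-2.2)·(-2.2) + (-1.2)·(-1.2) + (-2.2)·(-2.2) + (0.8)·(0.8)) / 4 = 34.8/4 = 8.7
  s[V,W] = ((4.8)·(-0.2) + (-2.2)·(0.8) + (-1.2)·(0.8) + (-2.2)·(2.8) + (0.8)·(-4.2)) / 4 = -13.2/4 = -3.3
  s[W,W] = ((-0.2)·(-0.2) + (0.8)·(0.8) + (0.8)·(0.8) + (2.8)·(2.8) + (-4.2)·(-4.2)) / 4 = 26.8/4 = 6.7
  Sample standard deviations s_i = √(s[i,i]):
  s(U) = √(3.7) = 1.9235
  s(V) = √(8.7) = 2.9496
  s(W) = √(6.7) = 2.5884

Step 3 — r_{ij} = s_{ij} / (s_i · s_j):
  r[U,U] = 1 (diagonal).
  r[U,V] = 2.95 / (1.9235 · 2.9496) = 2.95 / 5.6736 = 0.5199
  r[U,W] = 1.95 / (1.9235 · 2.5884) = 1.95 / 4.979 = 0.3916
  r[V,V] = 1 (diagonal).
  r[V,W] = -3.3 / (2.9496 · 2.5884) = -3.3 / 7.6348 = -0.4322
  r[W,W] = 1 (diagonal).

R is symmetric with unit diagonal. Assembling:

R = [[1, 0.5199, 0.3916],
 [0.5199, 1, -0.4322],
 [0.3916, -0.4322, 1]]


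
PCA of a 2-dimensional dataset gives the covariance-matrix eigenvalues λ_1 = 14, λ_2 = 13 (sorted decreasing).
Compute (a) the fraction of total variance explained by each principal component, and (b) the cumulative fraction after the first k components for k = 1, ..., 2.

Step 1 — total variance = trace(Sigma) = Σ λ_i = 14 + 13 = 27.

Step 2 — fraction explained by component i = λ_i / Σ λ:
  PC1: 14/27 = 0.5185
  PC2: 13/27 = 0.4815

Step 3 — cumulative fraction after k components = (λ_1 + ... + λ_k) / Σ λ:
  k = 1: 14/27 = 0.5185
  k = 2: (14 + 13)/27 = 27/27 = 1

Summary (fraction, with percent):

explained: PC1 0.5185 (51.85%), PC2 0.4815 (48.15%);  cumulative: 0.5185, 1


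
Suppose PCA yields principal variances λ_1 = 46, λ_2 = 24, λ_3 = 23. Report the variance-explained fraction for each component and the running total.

Step 1 — total variance = trace(Sigma) = Σ λ_i = 46 + 24 + 23 = 93.

Step 2 — fraction explained by component i = λ_i / Σ λ:
  PC1: 46/93 = 0.4946
  PC2: 24/93 = 0.2581
  PC3: 23/93 = 0.2473

Step 3 — cumulative fraction after k components = (λ_1 + ... + λ_k) / Σ λ:
  k = 1: 46/93 = 0.4946
  k = 2: (46 + 24)/93 = 70/93 = 0.7527
  k = 3: (46 + 24 + 23)/93 = 93/93 = 1

Summary (fraction, with percent):

explained: PC1 0.4946 (49.46%), PC2 0.2581 (25.81%), PC3 0.2473 (24.73%);  cumulative: 0.4946, 0.7527, 1


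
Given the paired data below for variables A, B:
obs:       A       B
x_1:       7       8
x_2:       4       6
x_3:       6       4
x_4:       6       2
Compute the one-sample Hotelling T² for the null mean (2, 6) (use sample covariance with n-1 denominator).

Step 1 — sample mean vector:
  mean(A) = (7 + 4 + 6 + 6) / 4 = 23/4 = 5.75
  mean(B) = (8 + 6 + 4 + 2) / 4 = 20/4 = 5
  x̄ = (5.75, 5),  deviation x̄ - mu_0 = (5.75, 5) - (2, 6) = (3.75, -1).

Step 2 — sample covariance matrix, S[i,j] = (1/(n-1)) · Σ_k (x_{k,i} - mean_i) · (x_{k,j} - mean_j), divisor n-1 = 3:
  S[A,A] = ((1.25)·(1.25) + (-1.75)·(-1.75) + (0.25)·(0.25) + (0.25)·(0.25)) / 3 = 4.75/3 = 1.5833
  S[A,B] = ((1.25)·(3) + (-1.75)·(1) + (0.25)·(-1) + (0.25)·(-3)) / 3 = 1/3 = 0.3333
  S[B,B] = ((3)·(3) + (1)·(1) + (-1)·(-1) + (-3)·(-3)) / 3 = 20/3 = 6.6667
  S = [[1.5833, 0.3333],
 [0.3333, 6.6667]].

Step 3 — invert S. det(S) = 1.5833·6.6667 - (0.3333)² = 10.4444.
  S^{-1} = (1/det) · [[d, -b], [-b, a]] = [[0.6383, -0.0319],
 [-0.0319, 0.1516]].

Step 4 — quadratic form (x̄ - mu_0)^T · S^{-1} · (x̄ - mu_0):
  S^{-1} · (x̄ - mu_0) = (2.4255, -0.2713),
  (x̄ - mu_0)^T · [...] = (3.75)·(2.4255) + (-1)·(-0.2713) = 9.367.

Step 5 — scale by n: T² = 4 · 9.367 = 37.4681.

T² ≈ 37.4681


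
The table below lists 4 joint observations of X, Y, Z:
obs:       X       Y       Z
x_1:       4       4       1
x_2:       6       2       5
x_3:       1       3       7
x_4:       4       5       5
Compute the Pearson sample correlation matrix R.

Step 1 — column means:
  mean(X) = (4 + 6 + 1 + 4) / 4 = 15/4 = 3.75
  mean(Y) = (4 + 2 + 3 + 5) / 4 = 14/4 = 3.5
  mean(Z) = (1 + 5 + 7 + 5) / 4 = 18/4 = 4.5

Step 2 — sample variances and covariances s[i,j] = (1/(n-1)) · Σ_k (x_{k,i} - mean_i) · (x_{k,j} - mean_j), with n-1 = 3:
  s[X,X] = ((0.25)·(0.25) + (2.25)·(2.25) + (-2.75)·(-2.75) + (0.25)·(0.25)) / 3 = 12.75/3 = 4.25
  s[X,Y] = ((0.25)·(0.5) + (2.25)·(-1.5) + (-2.75)·(-0.5) + (0.25)·(1.5)) / 3 = -1.5/3 = -0.5
  s[X,Z] = ((0.25)·(-3.5) + (2.25)·(0.5) + (-2.75)·(2.5) + (0.25)·(0.5)) / 3 = -6.5/3 = -2.1667
  s[Y,Y] = ((0.5)·(0.5) + (-1.5)·(-1.5) + (-0.5)·(-0.5) + (1.5)·(1.5)) / 3 = 5/3 = 1.6667
  s[Y,Z] = ((0.5)·(-3.5) + (-1.5)·(0.5) + (-0.5)·(2.5) + (1.5)·(0.5)) / 3 = -3/3 = -1
  s[Z,Z] = ((-3.5)·(-3.5) + (0.5)·(0.5) + (2.5)·(2.5) + (0.5)·(0.5)) / 3 = 19/3 = 6.3333
  Sample standard deviations s_i = √(s[i,i]):
  s(X) = √(4.25) = 2.0616
  s(Y) = √(1.6667) = 1.291
  s(Z) = √(6.3333) = 2.5166

Step 3 — r_{ij} = s_{ij} / (s_i · s_j):
  r[X,X] = 1 (diagonal).
  r[X,Y] = -0.5 / (2.0616 · 1.291) = -0.5 / 2.6615 = -0.1879
  r[X,Z] = -2.1667 / (2.0616 · 2.5166) = -2.1667 / 5.1881 = -0.4176
  r[Y,Y] = 1 (diagonal).
  r[Y,Z] = -1 / (1.291 · 2.5166) = -1 / 3.2489 = -0.3078
  r[Z,Z] = 1 (diagonal).

R is symmetric with unit diagonal. Assembling:

R = [[1, -0.1879, -0.4176],
 [-0.1879, 1, -0.3078],
 [-0.4176, -0.3078, 1]]


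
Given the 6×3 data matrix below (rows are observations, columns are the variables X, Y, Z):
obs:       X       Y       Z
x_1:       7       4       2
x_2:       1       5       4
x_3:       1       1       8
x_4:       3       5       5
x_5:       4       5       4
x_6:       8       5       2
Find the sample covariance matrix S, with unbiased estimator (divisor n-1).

Step 1 — column means:
  mean(X) = (7 + 1 + 1 + 3 + 4 + 8) / 6 = 24/6 = 4
  mean(Y) = (4 + 5 + 1 + 5 + 5 + 5) / 6 = 25/6 = 4.1667
  mean(Z) = (2 + 4 + 8 + 5 + 4 + 2) / 6 = 25/6 = 4.1667

Step 2 — sample covariance S[i,j] = (1/(n-1)) · Σ_k (x_{k,i} - mean_i) · (x_{k,j} - mean_j), with n-1 = 5.
  S[X,X] = ((3)·(3) + (-3)·(-3) + (-3)·(-3) + (-1)·(-1) + (0)·(0) + (4)·(4)) / 5 = 44/5 = 8.8
  S[X,Y] = ((3)·(-0.1667) + (-3)·(0.8333) + (-3)·(-3.1667) + (-1)·(0.8333) + (0)·(0.8333) + (4)·(0.8333)) / 5 = 9/5 = 1.8
  S[X,Z] = ((3)·(-2.1667) + (-3)·(-0.1667) + (-3)·(3.8333) + (-1)·(0.8333) + (0)·(-0.1667) + (4)·(-2.1667)) / 5 = -27/5 = -5.4
  S[Y,Y] = ((-0.1667)·(-0.1667) + (0.8333)·(0.8333) + (-3.1667)·(-3.1667) + (0.8333)·(0.8333) + (0.8333)·(0.8333) + (0.8333)·(0.8333)) / 5 = 12.8333/5 = 2.5667
  S[Y,Z] = ((-0.1667)·(-2.1667) + (0.8333)·(-0.1667) + (-3.1667)·(3.8333) + (0.8333)·(0.8333) + (0.8333)·(-0.1667) + (0.8333)·(-2.1667)) / 5 = -13.1667/5 = -2.6333
  S[Z,Z] = ((-2.1667)·(-2.1667) + (-0.1667)·(-0.1667) + (3.8333)·(3.8333) + (0.8333)·(0.8333) + (-0.1667)·(-0.1667) + (-2.1667)·(-2.1667)) / 5 = 24.8333/5 = 4.9667

S is symmetric (S[j,i] = S[i,j]). Assembling:

S = [[8.8, 1.8, -5.4],
 [1.8, 2.5667, -2.6333],
 [-5.4, -2.6333, 4.9667]]


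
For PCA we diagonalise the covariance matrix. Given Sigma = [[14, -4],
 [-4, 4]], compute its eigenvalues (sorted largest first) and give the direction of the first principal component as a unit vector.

Step 1 — characteristic polynomial of 2×2 Sigma:
  det(Sigma - λI) = λ² - trace · λ + det = 0.
  trace = 14 + 4 = 18, det = 14·4 - (-4)² = 40.
Step 2 — discriminant:
  Δ = trace² - 4·det = 324 - 160 = 164.
Step 3 — eigenvalues:
  λ = (trace ± √Δ)/2 = (18 ± 12.8062)/2,
  λ_1 = 15.4031,  λ_2 = 2.5969.

Step 4 — unit eigenvector for λ_1: solve (Sigma - λ_1 I)v = 0. First row:
  (14 - 15.4031)·v_x + (-4)·v_y = 0, i.e. (-1.4031)·v_x + (-4)·v_y = 0,
  so v ∝ (b, λ_1 - a) = (-4, 1.4031); multiply by -1 so the first entry is positive: u = (4, -1.4031).
  ||u|| = √((4)² + (-1.4031)²) = √(17.9688) ≈ 4.239,
  v_1 = u/||u|| ≈ (0.9436, -0.331) (||v_1|| = 1).

λ_1 = 15.4031,  λ_2 = 2.5969;  v_1 ≈ (0.9436, -0.331)


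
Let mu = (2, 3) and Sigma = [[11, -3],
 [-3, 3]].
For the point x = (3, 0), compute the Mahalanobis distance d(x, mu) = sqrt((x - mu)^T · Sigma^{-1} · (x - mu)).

Step 1 — centre the observation: (x - mu) = (1, -3).

Step 2 — invert Sigma. det(Sigma) = 11·3 - (-3)² = 24.
  Sigma^{-1} = (1/det) · [[d, -b], [-b, a]] = [[0.125, 0.125],
 [0.125, 0.4583]].

Step 3 — form the quadratic (x - mu)^T · Sigma^{-1} · (x - mu):
  Sigma^{-1} · (x - mu) = (-0.25, -1.25).
  (x - mu)^T · [Sigma^{-1} · (x - mu)] = (1)·(-0.25) + (-3)·(-1.25) = 3.5.

Step 4 — take square root: d = √(3.5) ≈ 1.8708.

d(x, mu) = √(3.5) ≈ 1.8708


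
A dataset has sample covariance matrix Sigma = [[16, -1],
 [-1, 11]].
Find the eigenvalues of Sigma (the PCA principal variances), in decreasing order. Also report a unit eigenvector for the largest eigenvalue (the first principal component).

Step 1 — characteristic polynomial of 2×2 Sigma:
  det(Sigma - λI) = λ² - trace · λ + det = 0.
  trace = 16 + 11 = 27, det = 16·11 - (-1)² = 175.
Step 2 — discriminant:
  Δ = trace² - 4·det = 729 - 700 = 29.
Step 3 — eigenvalues:
  λ = (trace ± √Δ)/2 = (27 ± 5.3852)/2,
  λ_1 = 16.1926,  λ_2 = 10.8074.

Step 4 — unit eigenvector for λ_1: solve (Sigma - λ_1 I)v = 0. First row:
  (16 - 16.1926)·v_x + (-1)·v_y = 0, i.e. (-0.1926)·v_x + (-1)·v_y = 0,
  so v ∝ (b, λ_1 - a) = (-1, 0.1926); multiply by -1 so the first entry is positive: u = (1, -0.1926).
  ||u|| = √((1)² + (-0.1926)²) = √(1.0371) ≈ 1.0184,
  v_1 = u/||u|| ≈ (0.982, -0.1891) (||v_1|| = 1).

λ_1 = 16.1926,  λ_2 = 10.8074;  v_1 ≈ (0.982, -0.1891)


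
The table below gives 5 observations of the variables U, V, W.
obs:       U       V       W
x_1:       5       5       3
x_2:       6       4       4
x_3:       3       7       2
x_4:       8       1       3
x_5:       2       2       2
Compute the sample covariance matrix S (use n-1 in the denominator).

Step 1 — column means:
  mean(U) = (5 + 6 + 3 + 8 + 2) / 5 = 24/5 = 4.8
  mean(V) = (5 + 4 + 7 + 1 + 2) / 5 = 19/5 = 3.8
  mean(W) = (3 + 4 + 2 + 3 + 2) / 5 = 14/5 = 2.8

Step 2 — sample covariance S[i,j] = (1/(n-1)) · Σ_k (x_{k,i} - mean_i) · (x_{k,j} - mean_j), with n-1 = 4.
  S[U,U] = ((0.2)·(0.2) + (1.2)·(1.2) + (-1.8)·(-1.8) + (3.2)·(3.2) + (-2.8)·(-2.8)) / 4 = 22.8/4 = 5.7
  S[U,V] = ((0.2)·(1.2) + (1.2)·(0.2) + (-1.8)·(3.2) + (3.2)·(-2.8) + (-2.8)·(-1.8)) / 4 = -9.2/4 = -2.3
  S[U,W] = ((0.2)·(0.2) + (1.2)·(1.2) + (-1.8)·(-0.8) + (3.2)·(0.2) + (-2.8)·(-0.8)) / 4 = 5.8/4 = 1.45
  S[V,V] = ((1.2)·(1.2) + (0.2)·(0.2) + (3.2)·(3.2) + (-2.8)·(-2.8) + (-1.8)·(-1.8)) / 4 = 22.8/4 = 5.7
  S[V,W] = ((1.2)·(0.2) + (0.2)·(1.2) + (3.2)·(-0.8) + (-2.8)·(0.2) + (-1.8)·(-0.8)) / 4 = -1.2/4 = -0.3
  S[W,W] = ((0.2)·(0.2) + (1.2)·(1.2) + (-0.8)·(-0.8) + (0.2)·(0.2) + (-0.8)·(-0.8)) / 4 = 2.8/4 = 0.7

S is symmetric (S[j,i] = S[i,j]). Assembling:

S = [[5.7, -2.3, 1.45],
 [-2.3, 5.7, -0.3],
 [1.45, -0.3, 0.7]]


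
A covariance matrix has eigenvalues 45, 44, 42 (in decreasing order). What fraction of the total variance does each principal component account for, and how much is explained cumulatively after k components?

Step 1 — total variance = trace(Sigma) = Σ λ_i = 45 + 44 + 42 = 131.

Step 2 — fraction explained by component i = λ_i / Σ λ:
  PC1: 45/131 = 0.3435
  PC2: 44/131 = 0.3359
  PC3: 42/131 = 0.3206

Step 3 — cumulative fraction after k components = (λ_1 + ... + λ_k) / Σ λ:
  k = 1: 45/131 = 0.3435
  k = 2: (45 + 44)/131 = 89/131 = 0.6794
  k = 3: (45 + 44 + 42)/131 = 131/131 = 1

Summary (fraction, with percent):

explained: PC1 0.3435 (34.35%), PC2 0.3359 (33.59%), PC3 0.3206 (32.06%);  cumulative: 0.3435, 0.6794, 1


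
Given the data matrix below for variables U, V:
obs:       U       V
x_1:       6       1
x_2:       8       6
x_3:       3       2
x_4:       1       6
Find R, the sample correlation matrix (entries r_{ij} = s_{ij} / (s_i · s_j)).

Step 1 — column means:
  mean(U) = (6 + 8 + 3 + 1) / 4 = 18/4 = 4.5
  mean(V) = (1 + 6 + 2 + 6) / 4 = 15/4 = 3.75

Step 2 — sample variances and covariances s[i,j] = (1/(n-1)) · Σ_k (x_{k,i} - mean_i) · (x_{k,j} - mean_j), with n-1 = 3:
  s[U,U] = ((1.5)·(1.5) + (3.5)·(3.5) + (-1.5)·(-1.5) + (-3.5)·(-3.5)) / 3 = 29/3 = 9.6667
  s[U,V] = ((1.5)·(-2.75) + (3.5)·(2.25) + (-1.5)·(-1.75) + (-3.5)·(2.25)) / 3 = -1.5/3 = -0.5
  s[V,V] = ((-2.75)·(-2.75) + (2.25)·(2.25) + (-1.75)·(-1.75) + (2.25)·(2.25)) / 3 = 20.75/3 = 6.9167
  Sample standard deviations s_i = √(s[i,i]):
  s(U) = √(9.6667) = 3.1091
  s(V) = √(6.9167) = 2.63

Step 3 — r_{ij} = s_{ij} / (s_i · s_j):
  r[U,U] = 1 (diagonal).
  r[U,V] = -0.5 / (3.1091 · 2.63) = -0.5 / 8.1769 = -0.0611
  r[V,V] = 1 (diagonal).

R is symmetric with unit diagonal. Assembling:

R = [[1, -0.0611],
 [-0.0611, 1]]


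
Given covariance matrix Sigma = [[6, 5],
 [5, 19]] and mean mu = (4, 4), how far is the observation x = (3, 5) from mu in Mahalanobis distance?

Step 1 — centre the observation: (x - mu) = (-1, 1).

Step 2 — invert Sigma. det(Sigma) = 6·19 - (5)² = 89.
  Sigma^{-1} = (1/det) · [[d, -b], [-b, a]] = [[0.2135, -0.0562],
 [-0.0562, 0.0674]].

Step 3 — form the quadratic (x - mu)^T · Sigma^{-1} · (x - mu):
  Sigma^{-1} · (x - mu) = (-0.2697, 0.1236).
  (x - mu)^T · [Sigma^{-1} · (x - mu)] = (-1)·(-0.2697) + (1)·(0.1236) = 0.3933.

Step 4 — take square root: d = √(0.3933) ≈ 0.6271.

d(x, mu) = √(0.3933) ≈ 0.6271


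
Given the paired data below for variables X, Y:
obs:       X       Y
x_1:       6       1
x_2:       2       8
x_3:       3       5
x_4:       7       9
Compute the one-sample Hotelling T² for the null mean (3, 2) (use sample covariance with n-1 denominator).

Step 1 — sample mean vector:
  mean(X) = (6 + 2 + 3 + 7) / 4 = 18/4 = 4.5
  mean(Y) = (1 + 8 + 5 + 9) / 4 = 23/4 = 5.75
  x̄ = (4.5, 5.75),  deviation x̄ - mu_0 = (4.5, 5.75) - (3, 2) = (1.5, 3.75).

Step 2 — sample covariance matrix, S[i,j] = (1/(n-1)) · Σ_k (x_{k,i} - mean_i) · (x_{k,j} - mean_j), divisor n-1 = 3:
  S[X,X] = ((1.5)·(1.5) + (-2.5)·(-2.5) + (-1.5)·(-1.5) + (2.5)·(2.5)) / 3 = 17/3 = 5.6667
  S[X,Y] = ((1.5)·(-4.75) + (-2.5)·(2.25) + (-1.5)·(-0.75) + (2.5)·(3.25)) / 3 = -3.5/3 = -1.1667
  S[Y,Y] = ((-4.75)·(-4.75) + (2.25)·(2.25) + (-0.75)·(-0.75) + (3.25)·(3.25)) / 3 = 38.75/3 = 12.9167
  S = [[5.6667, -1.1667],
 [-1.1667, 12.9167]].

Step 3 — invert S. det(S) = 5.6667·12.9167 - (-1.1667)² = 71.8333.
  S^{-1} = (1/det) · [[d, -b], [-b, a]] = [[0.1798, 0.0162],
 [0.0162, 0.0789]].

Step 4 — quadratic form (x̄ - mu_0)^T · S^{-1} · (x̄ - mu_0):
  S^{-1} · (x̄ - mu_0) = (0.3306, 0.3202),
  (x̄ - mu_0)^T · [...] = (1.5)·(0.3306) + (3.75)·(0.3202) = 1.6966.

Step 5 — scale by n: T² = 4 · 1.6966 = 6.7865.

T² ≈ 6.7865


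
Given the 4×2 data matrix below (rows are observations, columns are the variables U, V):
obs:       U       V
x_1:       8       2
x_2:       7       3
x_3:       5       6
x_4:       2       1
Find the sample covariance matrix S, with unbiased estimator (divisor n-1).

Step 1 — column means:
  mean(U) = (8 + 7 + 5 + 2) / 4 = 22/4 = 5.5
  mean(V) = (2 + 3 + 6 + 1) / 4 = 12/4 = 3

Step 2 — sample covariance S[i,j] = (1/(n-1)) · Σ_k (x_{k,i} - mean_i) · (x_{k,j} - mean_j), with n-1 = 3.
  S[U,U] = ((2.5)·(2.5) + (1.5)·(1.5) + (-0.5)·(-0.5) + (-3.5)·(-3.5)) / 3 = 21/3 = 7
  S[U,V] = ((2.5)·(-1) + (1.5)·(0) + (-0.5)·(3) + (-3.5)·(-2)) / 3 = 3/3 = 1
  S[V,V] = ((-1)·(-1) + (0)·(0) + (3)·(3) + (-2)·(-2)) / 3 = 14/3 = 4.6667

S is symmetric (S[j,i] = S[i,j]). Assembling:

S = [[7, 1],
 [1, 4.6667]]


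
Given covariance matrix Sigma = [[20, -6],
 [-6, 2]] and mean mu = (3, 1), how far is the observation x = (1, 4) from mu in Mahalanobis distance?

Step 1 — centre the observation: (x - mu) = (-2, 3).

Step 2 — invert Sigma. det(Sigma) = 20·2 - (-6)² = 4.
  Sigma^{-1} = (1/det) · [[d, -b], [-b, a]] = [[0.5, 1.5],
 [1.5, 5]].

Step 3 — form the quadratic (x - mu)^T · Sigma^{-1} · (x - mu):
  Sigma^{-1} · (x - mu) = (3.5, 12).
  (x - mu)^T · [Sigma^{-1} · (x - mu)] = (-2)·(3.5) + (3)·(12) = 29.

Step 4 — take square root: d = √(29) ≈ 5.3852.

d(x, mu) = √(29) ≈ 5.3852


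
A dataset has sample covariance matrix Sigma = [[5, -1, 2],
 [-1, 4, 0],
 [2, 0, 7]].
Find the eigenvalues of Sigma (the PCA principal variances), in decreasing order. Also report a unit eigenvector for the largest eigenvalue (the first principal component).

Step 1 — characteristic polynomial p(λ) = det(λI - Sigma) = λ³ - tr·λ² + c_1·λ - det, where tr = trace, c_1 = sum of the principal 2×2 minors, det = det(Sigma):
  tr = 5 + 4 + 7 = 16,
  c_1 = (5·4 - (-1)²) + (5·7 - (2)²) + (4·7 - (0)²) = 19 + 31 + 28 = 78,
  det = 5·(4·7 - (0)²) - (-1)·((-1)·7 - (0)·(2)) + (2)·((-1)·(0) - 4·(2)) = 5·(28) - (-1)·(-7) + (2)·(-8) = 117.
  So p(λ) = λ³ - 16λ² + 78λ - 117.
Step 2 — look for an integer root (rational root theorem: any rational root is an integer divisor of 117). Testing λ = 3:
  p(3) = 27 - 144 + 234 - 117 = 0  ✓
  Dividing out (λ - 3): p(λ) = (λ - 3)(λ² - 13λ + 39).
Step 3 — remaining eigenvalues from the quadratic λ² - 13λ + 39 = 0:
  Δ = 13² - 4·39 = 169 - 156 = 13,  λ = (13 ± √13)/2 = (13 ± 3.6056)/2 ≈ 8.3028 or 4.6972.
  Sorted: λ_1 = 8.3028,  λ_2 = 4.6972,  λ_3 = 3  (check: sum = 16 = tr ✓).

Step 4 — unit eigenvector for λ_1 ≈ 8.3028: v spans the null space of (Sigma - λ_1 I), whose rows are
  r_1 = (-3.3028, -1, 2),  r_2 = (-1, -4.3028, 0),  r_3 = (2, 0, -1.3028).
  v is orthogonal to every row, so take v ∝ r_1 × r_2 = ((-1)·(0) - (2)·(-4.3028), (2)·(-1) - (-3.3028)·(0), (-3.3028)·(-4.3028) - (-1)·(-1)) ≈ (8.6056, -2, 13.2111).
  Let u = (8.6056, -2, 13.2111).
  ||u|| = √((8.6056)² + (-2)² + (13.2111)²) = √(252.5887) ≈ 15.893,  v_1 = u/||u|| ≈ (0.5415, -0.1258, 0.8313) (||v_1|| = 1).

λ_1 = 8.3028,  λ_2 = 4.6972,  λ_3 = 3;  v_1 ≈ (0.5415, -0.1258, 0.8313)


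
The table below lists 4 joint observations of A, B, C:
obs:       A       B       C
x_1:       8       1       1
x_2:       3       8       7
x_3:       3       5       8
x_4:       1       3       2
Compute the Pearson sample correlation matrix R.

Step 1 — column means:
  mean(A) = (8 + 3 + 3 + 1) / 4 = 15/4 = 3.75
  mean(B) = (1 + 8 + 5 + 3) / 4 = 17/4 = 4.25
  mean(C) = (1 + 7 + 8 + 2) / 4 = 18/4 = 4.5

Step 2 — sample variances and covariances s[i,j] = (1/(n-1)) · Σ_k (x_{k,i} - mean_i) · (x_{k,j} - mean_j), with n-1 = 3:
  s[A,A] = ((4.25)·(4.25) + (-0.75)·(-0.75) + (-0.75)·(-0.75) + (-2.75)·(-2.75)) / 3 = 26.75/3 = 8.9167
  s[A,B] = ((4.25)·(-3.25) + (-0.75)·(3.75) + (-0.75)·(0.75) + (-2.75)·(-1.25)) / 3 = -13.75/3 = -4.5833
  s[A,C] = ((4.25)·(-3.5) + (-0.75)·(2.5) + (-0.75)·(3.5) + (-2.75)·(-2.5)) / 3 = -12.5/3 = -4.1667
  s[B,B] = ((-3.25)·(-3.25) + (3.75)·(3.75) + (0.75)·(0.75) + (-1.25)·(-1.25)) / 3 = 26.75/3 = 8.9167
  s[B,C] = ((-3.25)·(-3.5) + (3.75)·(2.5) + (0.75)·(3.5) + (-1.25)·(-2.5)) / 3 = 26.5/3 = 8.8333
  s[C,C] = ((-3.5)·(-3.5) + (2.5)·(2.5) + (3.5)·(3.5) + (-2.5)·(-2.5)) / 3 = 37/3 = 12.3333
  Sample standard deviations s_i = √(s[i,i]):
  s(A) = √(8.9167) = 2.9861
  s(B) = √(8.9167) = 2.9861
  s(C) = √(12.3333) = 3.5119

Step 3 — r_{ij} = s_{ij} / (s_i · s_j):
  r[A,A] = 1 (diagonal).
  r[A,B] = -4.5833 / (2.9861 · 2.9861) = -4.5833 / 8.9167 = -0.514
  r[A,C] = -4.1667 / (2.9861 · 3.5119) = -4.1667 / 10.4868 = -0.3973
  r[B,B] = 1 (diagonal).
  r[B,C] = 8.8333 / (2.9861 · 3.5119) = 8.8333 / 10.4868 = 0.8423
  r[C,C] = 1 (diagonal).

R is symmetric with unit diagonal. Assembling:

R = [[1, -0.514, -0.3973],
 [-0.514, 1, 0.8423],
 [-0.3973, 0.8423, 1]]


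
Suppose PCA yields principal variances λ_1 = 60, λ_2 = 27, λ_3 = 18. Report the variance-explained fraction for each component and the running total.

Step 1 — total variance = trace(Sigma) = Σ λ_i = 60 + 27 + 18 = 105.

Step 2 — fraction explained by component i = λ_i / Σ λ:
  PC1: 60/105 = 0.5714
  PC2: 27/105 = 0.2571
  PC3: 18/105 = 0.1714

Step 3 — cumulative fraction after k components = (λ_1 + ... + λ_k) / Σ λ:
  k = 1: 60/105 = 0.5714
  k = 2: (60 + 27)/105 = 87/105 = 0.8286
  k = 3: (60 + 27 + 18)/105 = 105/105 = 1

Summary (fraction, with percent):

explained: PC1 0.5714 (57.14%), PC2 0.2571 (25.71%), PC3 0.1714 (17.14%);  cumulative: 0.5714, 0.8286, 1


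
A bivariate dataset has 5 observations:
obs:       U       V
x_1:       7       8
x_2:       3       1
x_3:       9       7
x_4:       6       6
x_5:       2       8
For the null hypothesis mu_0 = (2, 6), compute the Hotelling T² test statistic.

Step 1 — sample mean vector:
  mean(U) = (7 + 3 + 9 + 6 + 2) / 5 = 27/5 = 5.4
  mean(V) = (8 + 1 + 7 + 6 + 8) / 5 = 30/5 = 6
  x̄ = (5.4, 6),  deviation x̄ - mu_0 = (5.4, 6) - (2, 6) = (3.4, 0).

Step 2 — sample covariance matrix, S[i,j] = (1/(n-1)) · Σ_k (x_{k,i} - mean_i) · (x_{k,j} - mean_j), divisor n-1 = 4:
  S[U,U] = ((1.6)·(1.6) + (-2.4)·(-2.4) + (3.6)·(3.6) + (0.6)·(0.6) + (-3.4)·(-3.4)) / 4 = 33.2/4 = 8.3
  S[U,V] = ((1.6)·(2) + (-2.4)·(-5) + (3.6)·(1) + (0.6)·(0) + (-3.4)·(2)) / 4 = 12/4 = 3
  S[V,V] = ((2)·(2) + (-5)·(-5) + (1)·(1) + (0)·(0) + (2)·(2)) / 4 = 34/4 = 8.5
  S = [[8.3, 3],
 [3, 8.5]].

Step 3 — invert S. det(S) = 8.3·8.5 - (3)² = 61.55.
  S^{-1} = (1/det) · [[d, -b], [-b, a]] = [[0.1381, -0.0487],
 [-0.0487, 0.1348]].

Step 4 — quadratic form (x̄ - mu_0)^T · S^{-1} · (x̄ - mu_0):
  S^{-1} · (x̄ - mu_0) = (0.4695, -0.1657),
  (x̄ - mu_0)^T · [...] = (3.4)·(0.4695) + (0)·(-0.1657) = 1.5964.

Step 5 — scale by n: T² = 5 · 1.5964 = 7.9821.

T² ≈ 7.9821


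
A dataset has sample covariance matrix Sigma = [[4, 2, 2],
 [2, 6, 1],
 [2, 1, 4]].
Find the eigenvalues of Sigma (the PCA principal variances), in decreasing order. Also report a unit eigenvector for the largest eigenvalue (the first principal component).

Step 1 — characteristic polynomial p(λ) = det(λI - Sigma) = λ³ - tr·λ² + c_1·λ - det, where tr = trace, c_1 = sum of the principal 2×2 minors, det = det(Sigma):
  tr = 4 + 6 + 4 = 14,
  c_1 = (4·6 - (2)²) + (4·4 - (2)²) + (6·4 - (1)²) = 20 + 12 + 23 = 55,
  det = 4·(6·4 - (1)²) - (2)·((2)·4 - (1)·(2)) + (2)·((2)·(1) - 6·(2)) = 4·(23) - (2)·(6) + (2)·(-10) = 60.
  So p(λ) = λ³ - 14λ² + 55λ - 60.
Step 2 — look for an integer root (rational root theorem: any rational root is an integer divisor of 60). Testing λ = 4:
  p(4) = 64 - 224 + 220 - 60 = 0  ✓
  Dividing out (λ - 4): p(λ) = (λ - 4)(λ² - 10λ + 15).
Step 3 — remaining eigenvalues from the quadratic λ² - 10λ + 15 = 0:
  Δ = 10² - 4·15 = 100 - 60 = 40,  λ = (10 ± √40)/2 = (10 ± 6.3246)/2 ≈ 8.1623 or 1.8377.
  Sorted: λ_1 = 8.1623,  λ_2 = 4,  λ_3 = 1.8377  (check: sum = 14 = tr ✓).

Step 4 — unit eigenvector for λ_1 ≈ 8.1623: v spans the null space of (Sigma - λ_1 I), whose rows are
  r_1 = (-4.1623, 2, 2),  r_2 = (2, -2.1623, 1),  r_3 = (2, 1, -4.1623).
  v is orthogonal to every row, so take v ∝ r_1 × r_2 = ((2)·(1) - (2)·(-2.1623), (2)·(2) - (-4.1623)·(1), (-4.1623)·(-2.1623) - (2)·(2)) ≈ (6.3246, 8.1623, 5).
  Let u = (6.3246, 8.1623, 5).
  ||u|| = √((6.3246)² + (8.1623)² + (5)²) = √(131.6228) ≈ 11.4727,  v_1 = u/||u|| ≈ (0.5513, 0.7115, 0.4358) (||v_1|| = 1).

λ_1 = 8.1623,  λ_2 = 4,  λ_3 = 1.8377;  v_1 ≈ (0.5513, 0.7115, 0.4358)


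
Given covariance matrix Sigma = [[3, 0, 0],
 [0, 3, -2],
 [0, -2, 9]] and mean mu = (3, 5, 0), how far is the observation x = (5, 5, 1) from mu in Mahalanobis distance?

Step 1 — centre the observation: (x - mu) = (2, 0, 1).

Step 2 — invert Sigma (cofactor / det for 3×3, or solve directly):
  Sigma^{-1} = [[0.3333, 0, 0],
 [0, 0.3913, 0.087],
 [0, 0.087, 0.1304]].

Step 3 — form the quadratic (x - mu)^T · Sigma^{-1} · (x - mu):
  Sigma^{-1} · (x - mu) = (0.6667, 0.087, 0.1304).
  (x - mu)^T · [Sigma^{-1} · (x - mu)] = (2)·(0.6667) + (0)·(0.087) + (1)·(0.1304) = 1.4638.

Step 4 — take square root: d = √(1.4638) ≈ 1.2099.

d(x, mu) = √(1.4638) ≈ 1.2099


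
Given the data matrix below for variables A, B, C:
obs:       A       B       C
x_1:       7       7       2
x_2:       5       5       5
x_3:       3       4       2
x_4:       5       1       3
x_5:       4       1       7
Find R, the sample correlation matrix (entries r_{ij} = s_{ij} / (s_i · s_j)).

Step 1 — column means:
  mean(A) = (7 + 5 + 3 + 5 + 4) / 5 = 24/5 = 4.8
  mean(B) = (7 + 5 + 4 + 1 + 1) / 5 = 18/5 = 3.6
  mean(C) = (2 + 5 + 2 + 3 + 7) / 5 = 19/5 = 3.8

Step 2 — sample variances and covariances s[i,j] = (1/(n-1)) · Σ_k (x_{k,i} - mean_i) · (x_{k,j} - mean_j), with n-1 = 4:
  s[A,A] = ((2.2)·(2.2) + (0.2)·(0.2) + (-1.8)·(-1.8) + (0.2)·(0.2) + (-0.8)·(-0.8)) / 4 = 8.8/4 = 2.2
  s[A,B] = ((2.2)·(3.4) + (0.2)·(1.4) + (-1.8)·(0.4) + (0.2)·(-2.6) + (-0.8)·(-2.6)) / 4 = 8.6/4 = 2.15
  s[A,C] = ((2.2)·(-1.8) + (0.2)·(1.2) + (-1.8)·(-1.8) + (0.2)·(-0.8) + (-0.8)·(3.2)) / 4 = -3.2/4 = -0.8
  s[B,B] = ((3.4)·(3.4) + (1.4)·(1.4) + (0.4)·(0.4) + (-2.6)·(-2.6) + (-2.6)·(-2.6)) / 4 = 27.2/4 = 6.8
  s[B,C] = ((3.4)·(-1.8) + (1.4)·(1.2) + (0.4)·(-1.8) + (-2.6)·(-0.8) + (-2.6)·(3.2)) / 4 = -11.4/4 = -2.85
  s[C,C] = ((-1.8)·(-1.8) + (1.2)·(1.2) + (-1.8)·(-1.8) + (-0.8)·(-0.8) + (3.2)·(3.2)) / 4 = 18.8/4 = 4.7
  Sample standard deviations s_i = √(s[i,i]):
  s(A) = √(2.2) = 1.4832
  s(B) = √(6.8) = 2.6077
  s(C) = √(4.7) = 2.1679

Step 3 — r_{ij} = s_{ij} / (s_i · s_j):
  r[A,A] = 1 (diagonal).
  r[A,B] = 2.15 / (1.4832 · 2.6077) = 2.15 / 3.8678 = 0.5559
  r[A,C] = -0.8 / (1.4832 · 2.1679) = -0.8 / 3.2156 = -0.2488
  r[B,B] = 1 (diagonal).
  r[B,C] = -2.85 / (2.6077 · 2.1679) = -2.85 / 5.6533 = -0.5041
  r[C,C] = 1 (diagonal).

R is symmetric with unit diagonal. Assembling:

R = [[1, 0.5559, -0.2488],
 [0.5559, 1, -0.5041],
 [-0.2488, -0.5041, 1]]


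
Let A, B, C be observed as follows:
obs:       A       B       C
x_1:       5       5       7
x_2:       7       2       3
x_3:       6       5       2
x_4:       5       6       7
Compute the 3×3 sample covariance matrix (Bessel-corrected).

Step 1 — column means:
  mean(A) = (5 + 7 + 6 + 5) / 4 = 23/4 = 5.75
  mean(B) = (5 + 2 + 5 + 6) / 4 = 18/4 = 4.5
  mean(C) = (7 + 3 + 2 + 7) / 4 = 19/4 = 4.75

Step 2 — sample covariance S[i,j] = (1/(n-1)) · Σ_k (x_{k,i} - mean_i) · (x_{k,j} - mean_j), with n-1 = 3.
  S[A,A] = ((-0.75)·(-0.75) + (1.25)·(1.25) + (0.25)·(0.25) + (-0.75)·(-0.75)) / 3 = 2.75/3 = 0.9167
  S[A,B] = ((-0.75)·(0.5) + (1.25)·(-2.5) + (0.25)·(0.5) + (-0.75)·(1.5)) / 3 = -4.5/3 = -1.5
  S[A,C] = ((-0.75)·(2.25) + (1.25)·(-1.75) + (0.25)·(-2.75) + (-0.75)·(2.25)) / 3 = -6.25/3 = -2.0833
  S[B,B] = ((0.5)·(0.5) + (-2.5)·(-2.5) + (0.5)·(0.5) + (1.5)·(1.5)) / 3 = 9/3 = 3
  S[B,C] = ((0.5)·(2.25) + (-2.5)·(-1.75) + (0.5)·(-2.75) + (1.5)·(2.25)) / 3 = 7.5/3 = 2.5
  S[C,C] = ((2.25)·(2.25) + (-1.75)·(-1.75) + (-2.75)·(-2.75) + (2.25)·(2.25)) / 3 = 20.75/3 = 6.9167

S is symmetric (S[j,i] = S[i,j]). Assembling:

S = [[0.9167, -1.5, -2.0833],
 [-1.5, 3, 2.5],
 [-2.0833, 2.5, 6.9167]]


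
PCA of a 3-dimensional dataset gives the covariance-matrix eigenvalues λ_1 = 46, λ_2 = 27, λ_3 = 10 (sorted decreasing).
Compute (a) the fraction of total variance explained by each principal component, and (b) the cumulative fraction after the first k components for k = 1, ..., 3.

Step 1 — total variance = trace(Sigma) = Σ λ_i = 46 + 27 + 10 = 83.

Step 2 — fraction explained by component i = λ_i / Σ λ:
  PC1: 46/83 = 0.5542
  PC2: 27/83 = 0.3253
  PC3: 10/83 = 0.1205

Step 3 — cumulative fraction after k components = (λ_1 + ... + λ_k) / Σ λ:
  k = 1: 46/83 = 0.5542
  k = 2: (46 + 27)/83 = 73/83 = 0.8795
  k = 3: (46 + 27 + 10)/83 = 83/83 = 1

Summary (fraction, with percent):

explained: PC1 0.5542 (55.42%), PC2 0.3253 (32.53%), PC3 0.1205 (12.05%);  cumulative: 0.5542, 0.8795, 1
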